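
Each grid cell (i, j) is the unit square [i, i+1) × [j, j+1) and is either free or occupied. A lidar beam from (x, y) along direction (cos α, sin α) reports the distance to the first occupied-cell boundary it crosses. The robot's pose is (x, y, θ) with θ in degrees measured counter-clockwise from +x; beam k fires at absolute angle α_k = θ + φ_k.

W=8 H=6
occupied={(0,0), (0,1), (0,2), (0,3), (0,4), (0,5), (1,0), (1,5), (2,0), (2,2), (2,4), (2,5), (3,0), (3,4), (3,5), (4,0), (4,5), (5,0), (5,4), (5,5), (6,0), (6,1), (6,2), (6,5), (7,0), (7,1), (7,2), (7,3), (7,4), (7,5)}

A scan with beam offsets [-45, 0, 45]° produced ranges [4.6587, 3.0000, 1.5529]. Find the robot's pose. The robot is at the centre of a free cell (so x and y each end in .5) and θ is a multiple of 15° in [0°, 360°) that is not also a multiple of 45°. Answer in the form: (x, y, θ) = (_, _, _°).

(x, y, θ) = (5.5, 2.5, 210°)

Enumerate (i+0.5, j+0.5, θ) over the 18 free cells and 16 admissible headings. For each, cast all 3 beams and compare to the given ranges.
  (4.5, 4.5, 300°): beam 1 = 3.6235 ≠ 4.6587 ✗
  (1.5, 4.5, 195°): beam 1 = 0.5774 ≠ 4.6587 ✗
  (3.5, 3.5, 330°): beam 1 = 2.5882 ≠ 4.6587 ✗
  …
  (5.5, 2.5, 210°): r_1=4.6587, r_2=3.0000, r_3=1.5529 — all match ✓
Unique over the lattice → pose = (5.5, 2.5, 210°).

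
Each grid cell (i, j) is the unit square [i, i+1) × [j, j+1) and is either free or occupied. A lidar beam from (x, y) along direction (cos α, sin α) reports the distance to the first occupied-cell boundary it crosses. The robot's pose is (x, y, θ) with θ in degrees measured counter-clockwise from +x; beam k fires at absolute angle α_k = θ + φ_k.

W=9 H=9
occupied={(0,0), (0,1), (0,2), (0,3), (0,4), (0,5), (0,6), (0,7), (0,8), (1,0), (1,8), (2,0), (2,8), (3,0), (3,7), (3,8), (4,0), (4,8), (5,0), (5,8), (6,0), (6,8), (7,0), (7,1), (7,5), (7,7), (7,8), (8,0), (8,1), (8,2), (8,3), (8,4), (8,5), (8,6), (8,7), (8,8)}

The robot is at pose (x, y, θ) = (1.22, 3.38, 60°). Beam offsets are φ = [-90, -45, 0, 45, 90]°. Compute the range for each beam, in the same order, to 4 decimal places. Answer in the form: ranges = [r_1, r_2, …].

ranges = [4.7600, 6.2592, 4.1800, 0.8500, 0.2540]

beam 1: φ=-90°, α=330°
  d=(0.8660,-0.5000)  start (1,3)  tX=0.9007 tY=0.7600  stride 1/|dx|=1.1547 1/|dy|=2.0000
    cross y-line → (1,2), t=0.7600
    cross x-line → (2,2), t=0.9007
    cross x-line → (3,2), t=2.0554
    cross y-line → (3,1), t=2.7600
    cross x-line → (4,1), t=3.2101
    cross x-line → (5,1), t=4.3648
    cross y-line → (5,0), t=4.7600 (wall)
  → r_1 = 4.7600
beam 2: φ=-45°, α=15°
  d=(0.9659,0.2588)  start (1,3)  tX=0.8075 tY=2.3955  stride 1/|dx|=1.0353 1/|dy|=3.8637
    cross x-line → (2,3), t=0.8075
    cross x-line → (3,3), t=1.8428
    cross y-line → (3,4), t=2.3955
    cross x-line → (4,4), t=2.8781
    cross x-line → (5,4), t=3.9133
    cross x-line → (6,4), t=4.9486
    cross x-line → (7,4), t=5.9839
    cross y-line → (7,5), t=6.2592 (wall)
  → r_2 = 6.2592
beam 3: φ=0°, α=60°
  d=(0.5000,0.8660)  start (1,3)  tX=1.5600 tY=0.7159  stride 1/|dx|=2.0000 1/|dy|=1.1547
    cross y-line → (1,4), t=0.7159
    cross x-line → (2,4), t=1.5600
    cross y-line → (2,5), t=1.8706
    cross y-line → (2,6), t=3.0253
    cross x-line → (3,6), t=3.5600
    cross y-line → (3,7), t=4.1800 (wall)
  → r_3 = 4.1800
beam 4: φ=45°, α=105°
  d=(-0.2588,0.9659)  start (1,3)  tX=0.8500 tY=0.6419  stride 1/|dx|=3.8637 1/|dy|=1.0353
    cross y-line → (1,4), t=0.6419
    cross x-line → (0,4), t=0.8500 (wall)
  → r_4 = 0.8500
beam 5: φ=90°, α=150°
  d=(-0.8660,0.5000)  start (1,3)  tX=0.2540 tY=1.2400  stride 1/|dx|=1.1547 1/|dy|=2.0000
    cross x-line → (0,3), t=0.2540 (wall)
  → r_5 = 0.2540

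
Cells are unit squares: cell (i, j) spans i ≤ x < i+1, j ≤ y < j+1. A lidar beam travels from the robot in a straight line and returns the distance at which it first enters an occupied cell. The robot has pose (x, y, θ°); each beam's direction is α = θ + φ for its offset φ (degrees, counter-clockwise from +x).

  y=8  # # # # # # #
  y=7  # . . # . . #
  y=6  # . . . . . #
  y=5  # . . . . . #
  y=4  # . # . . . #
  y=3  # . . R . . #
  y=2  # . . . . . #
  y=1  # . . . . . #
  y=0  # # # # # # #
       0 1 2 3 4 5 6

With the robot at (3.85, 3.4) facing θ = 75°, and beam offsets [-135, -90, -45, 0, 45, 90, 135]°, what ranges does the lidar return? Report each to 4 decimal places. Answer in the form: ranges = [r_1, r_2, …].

beam 1: φ=-135°, α=300°
  direction (0.5000, -0.8660); cell (3,3); t to first gridline: x 0.3000, y 0.4619 (then +2.0000 / +1.1547)
    (4,3) via x @ 0.3000
    (4,2) via y @ 0.4619
    (4,1) via y @ 1.6166
    (5,1) via x @ 2.3000
    (5,0) via y @ 2.7713  # hit
  → r_1 = 2.7713
beam 2: φ=-90°, α=345°
  direction (0.9659, -0.2588); cell (3,3); t to first gridline: x 0.1553, y 1.5455 (then +1.0353 / +3.8637)
    (4,3) via x @ 0.1553
    (5,3) via x @ 1.1906
    (5,2) via y @ 1.5455
    (6,2) via x @ 2.2258  # hit
  → r_2 = 2.2258
beam 3: φ=-45°, α=30°
  direction (0.8660, 0.5000); cell (3,3); t to first gridline: x 0.1732, y 1.2000 (then +1.1547 / +2.0000)
    (4,3) via x @ 0.1732
    (4,4) via y @ 1.2000
    (5,4) via x @ 1.3279
    (6,4) via x @ 2.4826  # hit
  → r_3 = 2.4826
beam 4: φ=0°, α=75°
  direction (0.2588, 0.9659); cell (3,3); t to first gridline: x 0.5796, y 0.6212 (then +3.8637 / +1.0353)
    (4,3) via x @ 0.5796
    (4,4) via y @ 0.6212
    (4,5) via y @ 1.6564
    (4,6) via y @ 2.6917
    (4,7) via y @ 3.7270
    (5,7) via x @ 4.4433
    (5,8) via y @ 4.7623  # hit
  → r_4 = 4.7623
beam 5: φ=45°, α=120°
  direction (-0.5000, 0.8660); cell (3,3); t to first gridline: x 1.7000, y 0.6928 (then +2.0000 / +1.1547)
    (3,4) via y @ 0.6928
    (2,4) via x @ 1.7000  # hit
  → r_5 = 1.7000
beam 6: φ=90°, α=165°
  direction (-0.9659, 0.2588); cell (3,3); t to first gridline: x 0.8800, y 2.3182 (then +1.0353 / +3.8637)
    (2,3) via x @ 0.8800
    (1,3) via x @ 1.9153
    (1,4) via y @ 2.3182
    (0,4) via x @ 2.9505  # hit
  → r_6 = 2.9505
beam 7: φ=135°, α=210°
  direction (-0.8660, -0.5000); cell (3,3); t to first gridline: x 0.9815, y 0.8000 (then +1.1547 / +2.0000)
    (3,2) via y @ 0.8000
    (2,2) via x @ 0.9815
    (1,2) via x @ 2.1362
    (1,1) via y @ 2.8000
    (0,1) via x @ 3.2909  # hit
  → r_7 = 3.2909

ranges = [2.7713, 2.2258, 2.4826, 4.7623, 1.7000, 2.9505, 3.2909]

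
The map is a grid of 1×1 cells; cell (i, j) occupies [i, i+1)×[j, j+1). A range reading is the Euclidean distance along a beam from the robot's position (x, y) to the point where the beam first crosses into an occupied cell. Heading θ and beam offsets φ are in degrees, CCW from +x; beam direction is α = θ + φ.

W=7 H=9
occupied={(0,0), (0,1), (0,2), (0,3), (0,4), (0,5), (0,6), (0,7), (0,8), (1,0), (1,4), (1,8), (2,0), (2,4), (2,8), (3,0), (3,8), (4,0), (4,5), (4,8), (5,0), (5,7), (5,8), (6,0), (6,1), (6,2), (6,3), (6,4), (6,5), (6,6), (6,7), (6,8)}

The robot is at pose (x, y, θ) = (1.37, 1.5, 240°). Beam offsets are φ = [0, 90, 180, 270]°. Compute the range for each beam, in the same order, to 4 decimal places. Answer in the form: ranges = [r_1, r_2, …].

beam 1: φ=0°, α=240°
  cosα=-0.5000 sinα=-0.8660 | (1,1) | tMaxX 0.7400 tMaxY 0.5774 | tΔX 2.0000 tΔY 1.1547
    t=0.5774 [y] (1,0) — stop
  → r_1 = 0.5774
beam 2: φ=90°, α=330°
  cosα=0.8660 sinα=-0.5000 | (1,1) | tMaxX 0.7275 tMaxY 1.0000 | tΔX 1.1547 tΔY 2.0000
    t=0.7275 [x] (2,1)
    t=1.0000 [y] (2,0) — stop
  → r_2 = 1.0000
beam 3: φ=180°, α=60°
  cosα=0.5000 sinα=0.8660 | (1,1) | tMaxX 1.2600 tMaxY 0.5774 | tΔX 2.0000 tΔY 1.1547
    t=0.5774 [y] (1,2)
    t=1.2600 [x] (2,2)
    t=1.7321 [y] (2,3)
    t=2.8868 [y] (2,4) — stop
  → r_3 = 2.8868
beam 4: φ=270°, α=150°
  cosα=-0.8660 sinα=0.5000 | (1,1) | tMaxX 0.4272 tMaxY 1.0000 | tΔX 1.1547 tΔY 2.0000
    t=0.4272 [x] (0,1) — stop
  → r_4 = 0.4272

ranges = [0.5774, 1.0000, 2.8868, 0.4272]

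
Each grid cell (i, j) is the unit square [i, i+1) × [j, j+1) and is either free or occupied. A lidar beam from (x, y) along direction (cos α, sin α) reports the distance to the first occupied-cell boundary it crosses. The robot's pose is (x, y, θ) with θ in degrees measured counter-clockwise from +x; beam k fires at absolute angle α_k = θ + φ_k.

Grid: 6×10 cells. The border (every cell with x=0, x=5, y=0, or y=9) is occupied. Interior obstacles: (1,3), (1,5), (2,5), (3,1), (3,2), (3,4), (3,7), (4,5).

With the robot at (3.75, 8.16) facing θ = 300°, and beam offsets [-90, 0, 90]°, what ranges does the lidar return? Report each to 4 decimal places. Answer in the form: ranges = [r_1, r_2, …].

ranges = [0.3200, 0.1848, 1.4434]

beam 1: φ=-90°, α=210°
  dir = (cos 210°, sin 210°) = (-0.8660, -0.5000); from cell (3,8)
  next x-line at t=0.8660, next y-line at t=0.3200; Δt_x=1.1547, Δt_y=2.0000
    y: enter (3,7) at t=0.3200 ← occupied
  → r_1 = 0.3200
beam 2: φ=0°, α=300°
  dir = (cos 300°, sin 300°) = (0.5000, -0.8660); from cell (3,8)
  next x-line at t=0.5000, next y-line at t=0.1848; Δt_x=2.0000, Δt_y=1.1547
    y: enter (3,7) at t=0.1848 ← occupied
  → r_2 = 0.1848
beam 3: φ=90°, α=30°
  dir = (cos 30°, sin 30°) = (0.8660, 0.5000); from cell (3,8)
  next x-line at t=0.2887, next y-line at t=1.6800; Δt_x=1.1547, Δt_y=2.0000
    x: enter (4,8) at t=0.2887
    x: enter (5,8) at t=1.4434 ← occupied
  → r_3 = 1.4434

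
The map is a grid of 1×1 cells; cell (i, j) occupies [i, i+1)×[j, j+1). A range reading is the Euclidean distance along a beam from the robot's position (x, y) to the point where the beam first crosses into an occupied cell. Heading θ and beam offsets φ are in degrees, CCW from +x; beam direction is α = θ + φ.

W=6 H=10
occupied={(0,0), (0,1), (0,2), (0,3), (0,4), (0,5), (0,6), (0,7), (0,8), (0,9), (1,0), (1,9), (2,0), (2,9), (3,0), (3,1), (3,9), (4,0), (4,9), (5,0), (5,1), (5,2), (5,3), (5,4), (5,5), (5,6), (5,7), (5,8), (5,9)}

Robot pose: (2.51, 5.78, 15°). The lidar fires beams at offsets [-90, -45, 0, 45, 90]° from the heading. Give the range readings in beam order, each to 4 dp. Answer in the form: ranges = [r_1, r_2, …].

beam 1: φ=-90°, α=285°
  d=(0.2588,-0.9659)  start (2,5)  tX=1.8932 tY=0.8075  stride 1/|dx|=3.8637 1/|dy|=1.0353
    cross y-line → (2,4), t=0.8075
    cross y-line → (2,3), t=1.8428
    cross x-line → (3,3), t=1.8932
    cross y-line → (3,2), t=2.8781
    cross y-line → (3,1), t=3.9133 (wall)
  → r_1 = 3.9133
beam 2: φ=-45°, α=330°
  d=(0.8660,-0.5000)  start (2,5)  tX=0.5658 tY=1.5600  stride 1/|dx|=1.1547 1/|dy|=2.0000
    cross x-line → (3,5), t=0.5658
    cross y-line → (3,4), t=1.5600
    cross x-line → (4,4), t=1.7205
    cross x-line → (5,4), t=2.8752 (wall)
  → r_2 = 2.8752
beam 3: φ=0°, α=15°
  d=(0.9659,0.2588)  start (2,5)  tX=0.5073 tY=0.8500  stride 1/|dx|=1.0353 1/|dy|=3.8637
    cross x-line → (3,5), t=0.5073
    cross y-line → (3,6), t=0.8500
    cross x-line → (4,6), t=1.5426
    cross x-line → (5,6), t=2.5778 (wall)
  → r_3 = 2.5778
beam 4: φ=45°, α=60°
  d=(0.5000,0.8660)  start (2,5)  tX=0.9800 tY=0.2540  stride 1/|dx|=2.0000 1/|dy|=1.1547
    cross y-line → (2,6), t=0.2540
    cross x-line → (3,6), t=0.9800
    cross y-line → (3,7), t=1.4087
    cross y-line → (3,8), t=2.5634
    cross x-line → (4,8), t=2.9800
    cross y-line → (4,9), t=3.7181 (wall)
  → r_4 = 3.7181
beam 5: φ=90°, α=105°
  d=(-0.2588,0.9659)  start (2,5)  tX=1.9705 tY=0.2278  stride 1/|dx|=3.8637 1/|dy|=1.0353
    cross y-line → (2,6), t=0.2278
    cross y-line → (2,7), t=1.2630
    cross x-line → (1,7), t=1.9705
    cross y-line → (1,8), t=2.2983
    cross y-line → (1,9), t=3.3336 (wall)
  → r_5 = 3.3336

ranges = [3.9133, 2.8752, 2.5778, 3.7181, 3.3336]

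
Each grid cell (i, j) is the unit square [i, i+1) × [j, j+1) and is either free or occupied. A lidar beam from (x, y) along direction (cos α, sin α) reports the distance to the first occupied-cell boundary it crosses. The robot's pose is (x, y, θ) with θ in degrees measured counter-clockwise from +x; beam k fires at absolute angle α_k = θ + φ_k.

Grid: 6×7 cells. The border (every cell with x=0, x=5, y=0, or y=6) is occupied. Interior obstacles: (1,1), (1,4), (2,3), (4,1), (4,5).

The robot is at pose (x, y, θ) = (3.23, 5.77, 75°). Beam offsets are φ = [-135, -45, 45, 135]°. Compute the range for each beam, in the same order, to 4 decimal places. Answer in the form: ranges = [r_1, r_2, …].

beam 1: φ=-135°, α=300°
  d=(0.5000,-0.8660)  start (3,5)  tX=1.5400 tY=0.8891  stride 1/|dx|=2.0000 1/|dy|=1.1547
    cross y-line → (3,4), t=0.8891
    cross x-line → (4,4), t=1.5400
    cross y-line → (4,3), t=2.0438
    cross y-line → (4,2), t=3.1985
    cross x-line → (5,2), t=3.5400 (wall)
  → r_1 = 3.5400
beam 2: φ=-45°, α=30°
  d=(0.8660,0.5000)  start (3,5)  tX=0.8891 tY=0.4600  stride 1/|dx|=1.1547 1/|dy|=2.0000
    cross y-line → (3,6), t=0.4600 (wall)
  → r_2 = 0.4600
beam 3: φ=45°, α=120°
  d=(-0.5000,0.8660)  start (3,5)  tX=0.4600 tY=0.2656  stride 1/|dx|=2.0000 1/|dy|=1.1547
    cross y-line → (3,6), t=0.2656 (wall)
  → r_3 = 0.2656
beam 4: φ=135°, α=210°
  d=(-0.8660,-0.5000)  start (3,5)  tX=0.2656 tY=1.5400  stride 1/|dx|=1.1547 1/|dy|=2.0000
    cross x-line → (2,5), t=0.2656
    cross x-line → (1,5), t=1.4203
    cross y-line → (1,4), t=1.5400 (wall)
  → r_4 = 1.5400

ranges = [3.5400, 0.4600, 0.2656, 1.5400]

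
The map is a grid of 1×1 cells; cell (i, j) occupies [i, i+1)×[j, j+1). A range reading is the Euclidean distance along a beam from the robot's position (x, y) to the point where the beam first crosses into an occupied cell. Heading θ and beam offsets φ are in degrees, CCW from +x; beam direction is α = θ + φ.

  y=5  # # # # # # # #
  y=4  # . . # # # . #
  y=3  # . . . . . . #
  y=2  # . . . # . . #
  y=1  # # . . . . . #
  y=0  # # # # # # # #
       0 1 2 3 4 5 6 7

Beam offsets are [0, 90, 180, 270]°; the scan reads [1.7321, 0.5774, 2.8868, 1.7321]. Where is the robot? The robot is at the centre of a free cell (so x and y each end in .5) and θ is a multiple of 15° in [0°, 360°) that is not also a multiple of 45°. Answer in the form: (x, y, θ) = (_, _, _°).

The pose lattice has 19·16 = 304 candidates. Test each by forward raycasting.
  (3.5, 1.5, 150°): beam 1 = 2.8868 ≠ 1.7321 ✗
  (3.5, 2.5, 255°): beam 1 = 1.5529 ≠ 1.7321 ✗
  (4.5, 3.5, 165°): beam 1 = 3.6235 ≠ 1.7321 ✗
  (4.5, 3.5, 195°): beam 1 = 3.6235 ≠ 1.7321 ✗
  …
  (3.5, 2.5, 300°): r_1=1.7321, r_2=0.5774, r_3=2.8868, r_4=1.7321 — all match ✓
Only this pose fits every beam.

(x, y, θ) = (3.5, 2.5, 300°)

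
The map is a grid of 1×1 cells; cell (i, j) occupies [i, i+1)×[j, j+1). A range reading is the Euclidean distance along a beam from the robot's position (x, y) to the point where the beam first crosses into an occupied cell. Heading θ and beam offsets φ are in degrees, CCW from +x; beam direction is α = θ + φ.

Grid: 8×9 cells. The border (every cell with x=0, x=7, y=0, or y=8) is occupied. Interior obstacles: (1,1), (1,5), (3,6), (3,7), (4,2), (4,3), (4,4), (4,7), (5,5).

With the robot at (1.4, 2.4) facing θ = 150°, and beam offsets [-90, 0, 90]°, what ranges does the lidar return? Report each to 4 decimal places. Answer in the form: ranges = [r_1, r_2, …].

beam 1: φ=-90°, α=60°
  dir = (cos 60°, sin 60°) = (0.5000, 0.8660); from cell (1,2)
  next x-line at t=1.2000, next y-line at t=0.6928; Δt_x=2.0000, Δt_y=1.1547
    y: enter (1,3) at t=0.6928
    x: enter (2,3) at t=1.2000
    y: enter (2,4) at t=1.8475
    y: enter (2,5) at t=3.0022
    x: enter (3,5) at t=3.2000
    y: enter (3,6) at t=4.1569 ← occupied
  → r_1 = 4.1569
beam 2: φ=0°, α=150°
  dir = (cos 150°, sin 150°) = (-0.8660, 0.5000); from cell (1,2)
  next x-line at t=0.4619, next y-line at t=1.2000; Δt_x=1.1547, Δt_y=2.0000
    x: enter (0,2) at t=0.4619 ← occupied
  → r_2 = 0.4619
beam 3: φ=90°, α=240°
  dir = (cos 240°, sin 240°) = (-0.5000, -0.8660); from cell (1,2)
  next x-line at t=0.8000, next y-line at t=0.4619; Δt_x=2.0000, Δt_y=1.1547
    y: enter (1,1) at t=0.4619 ← occupied
  → r_3 = 0.4619

ranges = [4.1569, 0.4619, 0.4619]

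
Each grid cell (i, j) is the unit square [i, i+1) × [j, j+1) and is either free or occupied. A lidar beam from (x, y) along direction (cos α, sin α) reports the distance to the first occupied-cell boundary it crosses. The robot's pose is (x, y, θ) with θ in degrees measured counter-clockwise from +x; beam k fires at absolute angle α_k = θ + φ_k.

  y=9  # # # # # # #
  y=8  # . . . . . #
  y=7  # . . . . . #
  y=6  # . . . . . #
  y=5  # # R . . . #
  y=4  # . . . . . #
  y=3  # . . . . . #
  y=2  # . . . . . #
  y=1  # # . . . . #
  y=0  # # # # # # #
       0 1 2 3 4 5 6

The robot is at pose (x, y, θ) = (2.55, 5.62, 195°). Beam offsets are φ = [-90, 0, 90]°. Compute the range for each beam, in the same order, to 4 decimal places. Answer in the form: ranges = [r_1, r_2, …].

ranges = [3.4992, 0.5694, 4.7830]

beam 1: φ=-90°, α=105°
  d=(-0.2588,0.9659)  start (2,5)  tX=2.1250 tY=0.3934  stride 1/|dx|=3.8637 1/|dy|=1.0353
    cross y-line → (2,6), t=0.3934
    cross y-line → (2,7), t=1.4287
    cross x-line → (1,7), t=2.1250
    cross y-line → (1,8), t=2.4640
    cross y-line → (1,9), t=3.4992 (wall)
  → r_1 = 3.4992
beam 2: φ=0°, α=195°
  d=(-0.9659,-0.2588)  start (2,5)  tX=0.5694 tY=2.3955  stride 1/|dx|=1.0353 1/|dy|=3.8637
    cross x-line → (1,5), t=0.5694 (wall)
  → r_2 = 0.5694
beam 3: φ=90°, α=285°
  d=(0.2588,-0.9659)  start (2,5)  tX=1.7387 tY=0.6419  stride 1/|dx|=3.8637 1/|dy|=1.0353
    cross y-line → (2,4), t=0.6419
    cross y-line → (2,3), t=1.6771
    cross x-line → (3,3), t=1.7387
    cross y-line → (3,2), t=2.7124
    cross y-line → (3,1), t=3.7477
    cross y-line → (3,0), t=4.7830 (wall)
  → r_3 = 4.7830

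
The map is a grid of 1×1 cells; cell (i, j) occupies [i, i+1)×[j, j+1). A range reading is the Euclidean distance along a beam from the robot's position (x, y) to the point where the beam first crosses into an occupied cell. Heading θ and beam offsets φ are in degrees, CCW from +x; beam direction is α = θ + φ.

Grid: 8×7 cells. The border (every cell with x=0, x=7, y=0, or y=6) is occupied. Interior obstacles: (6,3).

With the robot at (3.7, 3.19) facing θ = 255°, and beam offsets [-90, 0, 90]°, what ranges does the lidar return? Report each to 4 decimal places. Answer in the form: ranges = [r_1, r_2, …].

beam 1: φ=-90°, α=165°
  dir = (cos 165°, sin 165°) = (-0.9659, 0.2588); from cell (3,3)
  next x-line at t=0.7247, next y-line at t=3.1296; Δt_x=1.0353, Δt_y=3.8637
    x: enter (2,3) at t=0.7247
    x: enter (1,3) at t=1.7600
    x: enter (0,3) at t=2.7952 ← occupied
  → r_1 = 2.7952
beam 2: φ=0°, α=255°
  dir = (cos 255°, sin 255°) = (-0.2588, -0.9659); from cell (3,3)
  next x-line at t=2.7046, next y-line at t=0.1967; Δt_x=3.8637, Δt_y=1.0353
    y: enter (3,2) at t=0.1967
    y: enter (3,1) at t=1.2320
    y: enter (3,0) at t=2.2673 ← occupied
  → r_2 = 2.2673
beam 3: φ=90°, α=345°
  dir = (cos 345°, sin 345°) = (0.9659, -0.2588); from cell (3,3)
  next x-line at t=0.3106, next y-line at t=0.7341; Δt_x=1.0353, Δt_y=3.8637
    x: enter (4,3) at t=0.3106
    y: enter (4,2) at t=0.7341
    x: enter (5,2) at t=1.3459
    x: enter (6,2) at t=2.3811
    x: enter (7,2) at t=3.4164 ← occupied
  → r_3 = 3.4164

ranges = [2.7952, 2.2673, 3.4164]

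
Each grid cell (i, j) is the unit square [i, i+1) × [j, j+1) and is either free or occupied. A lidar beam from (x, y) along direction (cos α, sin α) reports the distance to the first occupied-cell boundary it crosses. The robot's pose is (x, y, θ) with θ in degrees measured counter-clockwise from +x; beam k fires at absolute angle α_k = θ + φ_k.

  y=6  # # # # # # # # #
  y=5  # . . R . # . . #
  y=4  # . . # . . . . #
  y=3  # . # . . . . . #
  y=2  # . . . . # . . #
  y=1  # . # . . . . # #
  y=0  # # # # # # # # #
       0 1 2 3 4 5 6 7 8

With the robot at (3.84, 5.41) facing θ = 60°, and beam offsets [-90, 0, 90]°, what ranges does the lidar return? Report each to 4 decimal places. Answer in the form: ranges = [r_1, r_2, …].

beam 1: φ=-90°, α=330°
  cosα=0.8660 sinα=-0.5000 | (3,5) | tMaxX 0.1848 tMaxY 0.8200 | tΔX 1.1547 tΔY 2.0000
    t=0.1848 [x] (4,5)
    t=0.8200 [y] (4,4)
    t=1.3395 [x] (5,4)
    t=2.4942 [x] (6,4)
    t=2.8200 [y] (6,3)
    t=3.6489 [x] (7,3)
    t=4.8036 [x] (8,3) — stop
  → r_1 = 4.8036
beam 2: φ=0°, α=60°
  cosα=0.5000 sinα=0.8660 | (3,5) | tMaxX 0.3200 tMaxY 0.6813 | tΔX 2.0000 tΔY 1.1547
    t=0.3200 [x] (4,5)
    t=0.6813 [y] (4,6) — stop
  → r_2 = 0.6813
beam 3: φ=90°, α=150°
  cosα=-0.8660 sinα=0.5000 | (3,5) | tMaxX 0.9699 tMaxY 1.1800 | tΔX 1.1547 tΔY 2.0000
    t=0.9699 [x] (2,5)
    t=1.1800 [y] (2,6) — stop
  → r_3 = 1.1800

ranges = [4.8036, 0.6813, 1.1800]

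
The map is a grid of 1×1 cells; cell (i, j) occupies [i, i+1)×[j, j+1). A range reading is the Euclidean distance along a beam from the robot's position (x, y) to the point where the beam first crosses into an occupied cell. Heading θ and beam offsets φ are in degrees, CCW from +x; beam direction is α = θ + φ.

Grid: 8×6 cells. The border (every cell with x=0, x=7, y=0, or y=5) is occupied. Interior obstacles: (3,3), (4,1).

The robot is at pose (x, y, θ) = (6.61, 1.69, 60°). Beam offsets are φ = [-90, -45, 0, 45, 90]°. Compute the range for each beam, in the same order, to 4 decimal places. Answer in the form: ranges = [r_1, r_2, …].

beam 1: φ=-90°, α=330°
  dir = (cos 330°, sin 330°) = (0.8660, -0.5000); from cell (6,1)
  next x-line at t=0.4503, next y-line at t=1.3800; Δt_x=1.1547, Δt_y=2.0000
    x: enter (7,1) at t=0.4503 ← occupied
  → r_1 = 0.4503
beam 2: φ=-45°, α=15°
  dir = (cos 15°, sin 15°) = (0.9659, 0.2588); from cell (6,1)
  next x-line at t=0.4038, next y-line at t=1.1977; Δt_x=1.0353, Δt_y=3.8637
    x: enter (7,1) at t=0.4038 ← occupied
  → r_2 = 0.4038
beam 3: φ=0°, α=60°
  dir = (cos 60°, sin 60°) = (0.5000, 0.8660); from cell (6,1)
  next x-line at t=0.7800, next y-line at t=0.3580; Δt_x=2.0000, Δt_y=1.1547
    y: enter (6,2) at t=0.3580
    x: enter (7,2) at t=0.7800 ← occupied
  → r_3 = 0.7800
beam 4: φ=45°, α=105°
  dir = (cos 105°, sin 105°) = (-0.2588, 0.9659); from cell (6,1)
  next x-line at t=2.3569, next y-line at t=0.3209; Δt_x=3.8637, Δt_y=1.0353
    y: enter (6,2) at t=0.3209
    y: enter (6,3) at t=1.3562
    x: enter (5,3) at t=2.3569
    y: enter (5,4) at t=2.3915
    y: enter (5,5) at t=3.4268 ← occupied
  → r_4 = 3.4268
beam 5: φ=90°, α=150°
  dir = (cos 150°, sin 150°) = (-0.8660, 0.5000); from cell (6,1)
  next x-line at t=0.7044, next y-line at t=0.6200; Δt_x=1.1547, Δt_y=2.0000
    y: enter (6,2) at t=0.6200
    x: enter (5,2) at t=0.7044
    x: enter (4,2) at t=1.8591
    y: enter (4,3) at t=2.6200
    x: enter (3,3) at t=3.0138 ← occupied
  → r_5 = 3.0138

ranges = [0.4503, 0.4038, 0.7800, 3.4268, 3.0138]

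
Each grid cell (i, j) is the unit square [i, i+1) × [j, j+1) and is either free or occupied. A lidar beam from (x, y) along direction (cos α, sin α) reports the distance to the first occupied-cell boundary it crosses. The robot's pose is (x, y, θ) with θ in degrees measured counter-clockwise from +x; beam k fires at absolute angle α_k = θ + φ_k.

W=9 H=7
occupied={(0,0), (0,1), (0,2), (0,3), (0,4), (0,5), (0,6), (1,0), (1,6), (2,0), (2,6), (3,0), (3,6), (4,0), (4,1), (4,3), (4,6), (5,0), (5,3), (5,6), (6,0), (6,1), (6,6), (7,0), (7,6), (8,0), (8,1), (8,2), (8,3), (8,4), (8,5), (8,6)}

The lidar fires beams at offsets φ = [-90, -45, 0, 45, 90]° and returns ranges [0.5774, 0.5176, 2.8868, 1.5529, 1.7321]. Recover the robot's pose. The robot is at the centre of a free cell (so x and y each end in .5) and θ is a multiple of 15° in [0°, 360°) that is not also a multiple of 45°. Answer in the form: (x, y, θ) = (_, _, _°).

Candidates: 31 free-cell centres × 16 headings = 496 poses. Raycast each; keep the one whose scan matches to 4 dp.
  (1.5, 5.5, 30°): beam 1 = 5.0000 ≠ 0.5774 ✗
  (5.5, 2.5, 330°): beam 1 = 1.0000 ≠ 0.5774 ✗
  (1.5, 1.5, 285°): beam 1 = 0.5176 ≠ 0.5774 ✗
  (2.5, 2.5, 195°): beam 1 = 3.6235 ≠ 0.5774 ✗
  (6.5, 2.5, 345°): beam 1 = 0.5176 ≠ 0.5774 ✗
  …
  (6.5, 3.5, 240°): r_1=0.5774, r_2=0.5176, r_3=2.8868, r_4=1.5529, r_5=1.7321 — all match ✓
No second candidate reproduces the full scan.

(x, y, θ) = (6.5, 3.5, 240°)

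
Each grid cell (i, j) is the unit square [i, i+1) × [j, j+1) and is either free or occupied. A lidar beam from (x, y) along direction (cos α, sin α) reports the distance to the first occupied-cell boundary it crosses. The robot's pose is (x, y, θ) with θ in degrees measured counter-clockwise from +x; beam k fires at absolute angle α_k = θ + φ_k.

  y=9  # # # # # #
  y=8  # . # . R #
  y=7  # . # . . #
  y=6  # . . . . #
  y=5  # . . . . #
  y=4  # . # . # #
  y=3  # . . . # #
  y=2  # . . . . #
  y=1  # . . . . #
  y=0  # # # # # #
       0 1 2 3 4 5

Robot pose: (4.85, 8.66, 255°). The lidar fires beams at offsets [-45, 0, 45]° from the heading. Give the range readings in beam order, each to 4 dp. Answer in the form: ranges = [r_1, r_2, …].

beam 1: φ=-45°, α=210°
  d=(-0.8660,-0.5000)  start (4,8)  tX=0.9815 tY=1.3200  stride 1/|dx|=1.1547 1/|dy|=2.0000
    cross x-line → (3,8), t=0.9815
    cross y-line → (3,7), t=1.3200
    cross x-line → (2,7), t=2.1362 (wall)
  → r_1 = 2.1362
beam 2: φ=0°, α=255°
  d=(-0.2588,-0.9659)  start (4,8)  tX=3.2841 tY=0.6833  stride 1/|dx|=3.8637 1/|dy|=1.0353
    cross y-line → (4,7), t=0.6833
    cross y-line → (4,6), t=1.7186
    cross y-line → (4,5), t=2.7538
    cross x-line → (3,5), t=3.2841
    cross y-line → (3,4), t=3.7891
    cross y-line → (3,3), t=4.8244
    cross y-line → (3,2), t=5.8597
    cross y-line → (3,1), t=6.8949
    cross x-line → (2,1), t=7.1479
    cross y-line → (2,0), t=7.9302 (wall)
  → r_2 = 7.9302
beam 3: φ=45°, α=300°
  d=(0.5000,-0.8660)  start (4,8)  tX=0.3000 tY=0.7621  stride 1/|dx|=2.0000 1/|dy|=1.1547
    cross x-line → (5,8), t=0.3000 (wall)
  → r_3 = 0.3000

ranges = [2.1362, 7.9302, 0.3000]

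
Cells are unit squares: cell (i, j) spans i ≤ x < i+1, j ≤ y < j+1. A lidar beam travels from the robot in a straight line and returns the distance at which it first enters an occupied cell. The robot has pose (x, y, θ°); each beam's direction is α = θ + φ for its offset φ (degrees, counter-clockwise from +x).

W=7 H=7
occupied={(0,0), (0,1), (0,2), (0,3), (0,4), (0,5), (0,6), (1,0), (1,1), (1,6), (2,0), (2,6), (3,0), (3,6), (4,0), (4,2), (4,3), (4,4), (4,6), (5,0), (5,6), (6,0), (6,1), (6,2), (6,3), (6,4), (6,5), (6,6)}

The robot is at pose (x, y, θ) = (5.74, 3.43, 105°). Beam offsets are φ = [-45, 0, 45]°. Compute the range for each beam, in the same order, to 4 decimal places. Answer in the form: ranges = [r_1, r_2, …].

beam 1: φ=-45°, α=60°
  cosα=0.5000 sinα=0.8660 | (5,3) | tMaxX 0.5200 tMaxY 0.6582 | tΔX 2.0000 tΔY 1.1547
    t=0.5200 [x] (6,3) — stop
  → r_1 = 0.5200
beam 2: φ=0°, α=105°
  cosα=-0.2588 sinα=0.9659 | (5,3) | tMaxX 2.8591 tMaxY 0.5901 | tΔX 3.8637 tΔY 1.0353
    t=0.5901 [y] (5,4)
    t=1.6254 [y] (5,5)
    t=2.6607 [y] (5,6) — stop
  → r_2 = 2.6607
beam 3: φ=45°, α=150°
  cosα=-0.8660 sinα=0.5000 | (5,3) | tMaxX 0.8545 tMaxY 1.1400 | tΔX 1.1547 tΔY 2.0000
    t=0.8545 [x] (4,3) — stop
  → r_3 = 0.8545

ranges = [0.5200, 2.6607, 0.8545]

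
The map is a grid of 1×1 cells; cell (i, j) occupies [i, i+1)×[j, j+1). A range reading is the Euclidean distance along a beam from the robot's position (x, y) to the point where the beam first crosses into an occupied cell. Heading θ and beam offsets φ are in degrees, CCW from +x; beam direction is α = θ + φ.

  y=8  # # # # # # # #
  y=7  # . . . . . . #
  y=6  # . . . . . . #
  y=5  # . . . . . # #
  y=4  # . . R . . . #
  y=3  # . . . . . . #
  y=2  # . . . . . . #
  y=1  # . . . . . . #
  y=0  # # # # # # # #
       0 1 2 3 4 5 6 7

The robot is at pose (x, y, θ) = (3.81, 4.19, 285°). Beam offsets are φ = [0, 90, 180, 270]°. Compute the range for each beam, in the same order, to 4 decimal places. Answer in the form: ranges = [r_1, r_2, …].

beam 1: φ=0°, α=285°
  cosα=0.2588 sinα=-0.9659 | (3,4) | tMaxX 0.7341 tMaxY 0.1967 | tΔX 3.8637 tΔY 1.0353
    t=0.1967 [y] (3,3)
    t=0.7341 [x] (4,3)
    t=1.2320 [y] (4,2)
    t=2.2673 [y] (4,1)
    t=3.3025 [y] (4,0) — stop
  → r_1 = 3.3025
beam 2: φ=90°, α=15°
  cosα=0.9659 sinα=0.2588 | (3,4) | tMaxX 0.1967 tMaxY 3.1296 | tΔX 1.0353 tΔY 3.8637
    t=0.1967 [x] (4,4)
    t=1.2320 [x] (5,4)
    t=2.2673 [x] (6,4)
    t=3.1296 [y] (6,5) — stop
  → r_2 = 3.1296
beam 3: φ=180°, α=105°
  cosα=-0.2588 sinα=0.9659 | (3,4) | tMaxX 3.1296 tMaxY 0.8386 | tΔX 3.8637 tΔY 1.0353
    t=0.8386 [y] (3,5)
    t=1.8738 [y] (3,6)
    t=2.9091 [y] (3,7)
    t=3.1296 [x] (2,7)
    t=3.9444 [y] (2,8) — stop
  → r_3 = 3.9444
beam 4: φ=270°, α=195°
  cosα=-0.9659 sinα=-0.2588 | (3,4) | tMaxX 0.8386 tMaxY 0.7341 | tΔX 1.0353 tΔY 3.8637
    t=0.7341 [y] (3,3)
    t=0.8386 [x] (2,3)
    t=1.8738 [x] (1,3)
    t=2.9091 [x] (0,3) — stop
  → r_4 = 2.9091

ranges = [3.3025, 3.1296, 3.9444, 2.9091]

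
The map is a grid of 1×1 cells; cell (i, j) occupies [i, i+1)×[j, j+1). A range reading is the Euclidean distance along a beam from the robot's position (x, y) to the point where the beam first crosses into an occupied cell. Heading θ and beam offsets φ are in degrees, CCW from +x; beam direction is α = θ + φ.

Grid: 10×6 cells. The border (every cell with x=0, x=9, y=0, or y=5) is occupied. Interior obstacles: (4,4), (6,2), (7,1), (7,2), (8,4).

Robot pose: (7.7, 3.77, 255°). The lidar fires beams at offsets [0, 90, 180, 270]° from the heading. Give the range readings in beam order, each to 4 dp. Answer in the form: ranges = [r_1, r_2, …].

ranges = [0.7972, 1.3459, 1.1591, 2.7952]

beam 1: φ=0°, α=255°
  d=(-0.2588,-0.9659)  start (7,3)  tX=2.7046 tY=0.7972  stride 1/|dx|=3.8637 1/|dy|=1.0353
    cross y-line → (7,2), t=0.7972 (wall)
  → r_1 = 0.7972
beam 2: φ=90°, α=345°
  d=(0.9659,-0.2588)  start (7,3)  tX=0.3106 tY=2.9751  stride 1/|dx|=1.0353 1/|dy|=3.8637
    cross x-line → (8,3), t=0.3106
    cross x-line → (9,3), t=1.3459 (wall)
  → r_2 = 1.3459
beam 3: φ=180°, α=75°
  d=(0.2588,0.9659)  start (7,3)  tX=1.1591 tY=0.2381  stride 1/|dx|=3.8637 1/|dy|=1.0353
    cross y-line → (7,4), t=0.2381
    cross x-line → (8,4), t=1.1591 (wall)
  → r_3 = 1.1591
beam 4: φ=270°, α=165°
  d=(-0.9659,0.2588)  start (7,3)  tX=0.7247 tY=0.8887  stride 1/|dx|=1.0353 1/|dy|=3.8637
    cross x-line → (6,3), t=0.7247
    cross y-line → (6,4), t=0.8887
    cross x-line → (5,4), t=1.7600
    cross x-line → (4,4), t=2.7952 (wall)
  → r_4 = 2.7952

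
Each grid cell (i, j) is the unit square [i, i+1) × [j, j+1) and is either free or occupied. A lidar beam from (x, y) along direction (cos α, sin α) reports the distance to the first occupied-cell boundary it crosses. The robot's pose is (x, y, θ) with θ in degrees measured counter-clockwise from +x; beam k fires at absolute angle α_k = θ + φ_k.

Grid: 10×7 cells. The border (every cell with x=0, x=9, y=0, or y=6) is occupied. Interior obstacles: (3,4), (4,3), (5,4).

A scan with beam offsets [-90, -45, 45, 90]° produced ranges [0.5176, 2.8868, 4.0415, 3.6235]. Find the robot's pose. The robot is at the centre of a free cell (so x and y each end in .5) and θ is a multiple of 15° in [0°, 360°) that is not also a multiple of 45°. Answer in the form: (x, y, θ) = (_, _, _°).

Candidates: 37 free-cell centres × 16 headings = 592 poses. Raycast each; keep the one whose scan matches to 4 dp.
  (7.5, 5.5, 255°): beam 1 = 1.9319 ≠ 0.5176 ✗
  (2.5, 4.5, 30°): beam 1 = 4.0415 ≠ 0.5176 ✗
  (3.5, 1.5, 105°): beam 1 = 5.6940 ≠ 0.5176 ✗
  …
  (5.5, 3.5, 285°): r_1=0.5176, r_2=2.8868, r_3=4.0415, r_4=3.6235 — all match ✓
Unique over the lattice → pose = (5.5, 3.5, 285°).

(x, y, θ) = (5.5, 3.5, 285°)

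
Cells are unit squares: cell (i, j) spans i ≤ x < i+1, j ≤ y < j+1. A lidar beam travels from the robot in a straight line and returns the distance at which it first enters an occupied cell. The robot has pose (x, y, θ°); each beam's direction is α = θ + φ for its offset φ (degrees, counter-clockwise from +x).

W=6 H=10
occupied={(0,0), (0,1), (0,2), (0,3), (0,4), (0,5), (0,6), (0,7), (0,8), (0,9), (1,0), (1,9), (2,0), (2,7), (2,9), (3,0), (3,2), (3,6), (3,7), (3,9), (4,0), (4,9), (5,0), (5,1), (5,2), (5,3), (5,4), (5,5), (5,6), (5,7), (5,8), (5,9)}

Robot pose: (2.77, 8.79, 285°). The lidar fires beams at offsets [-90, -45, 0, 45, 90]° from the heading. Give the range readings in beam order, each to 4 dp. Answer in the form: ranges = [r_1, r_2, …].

ranges = [1.8324, 0.9122, 0.8179, 2.5750, 0.8114]

beam 1: φ=-90°, α=195°
  cosα=-0.9659 sinα=-0.2588 | (2,8) | tMaxX 0.7972 tMaxY 3.0523 | tΔX 1.0353 tΔY 3.8637
    t=0.7972 [x] (1,8)
    t=1.8324 [x] (0,8) — stop
  → r_1 = 1.8324
beam 2: φ=-45°, α=240°
  cosα=-0.5000 sinα=-0.8660 | (2,8) | tMaxX 1.5400 tMaxY 0.9122 | tΔX 2.0000 tΔY 1.1547
    t=0.9122 [y] (2,7) — stop
  → r_2 = 0.9122
beam 3: φ=0°, α=285°
  cosα=0.2588 sinα=-0.9659 | (2,8) | tMaxX 0.8887 tMaxY 0.8179 | tΔX 3.8637 tΔY 1.0353
    t=0.8179 [y] (2,7) — stop
  → r_3 = 0.8179
beam 4: φ=45°, α=330°
  cosα=0.8660 sinα=-0.5000 | (2,8) | tMaxX 0.2656 tMaxY 1.5800 | tΔX 1.1547 tΔY 2.0000
    t=0.2656 [x] (3,8)
    t=1.4203 [x] (4,8)
    t=1.5800 [y] (4,7)
    t=2.5750 [x] (5,7) — stop
  → r_4 = 2.5750
beam 5: φ=90°, α=15°
  cosα=0.9659 sinα=0.2588 | (2,8) | tMaxX 0.2381 tMaxY 0.8114 | tΔX 1.0353 tΔY 3.8637
    t=0.2381 [x] (3,8)
    t=0.8114 [y] (3,9) — stop
  → r_5 = 0.8114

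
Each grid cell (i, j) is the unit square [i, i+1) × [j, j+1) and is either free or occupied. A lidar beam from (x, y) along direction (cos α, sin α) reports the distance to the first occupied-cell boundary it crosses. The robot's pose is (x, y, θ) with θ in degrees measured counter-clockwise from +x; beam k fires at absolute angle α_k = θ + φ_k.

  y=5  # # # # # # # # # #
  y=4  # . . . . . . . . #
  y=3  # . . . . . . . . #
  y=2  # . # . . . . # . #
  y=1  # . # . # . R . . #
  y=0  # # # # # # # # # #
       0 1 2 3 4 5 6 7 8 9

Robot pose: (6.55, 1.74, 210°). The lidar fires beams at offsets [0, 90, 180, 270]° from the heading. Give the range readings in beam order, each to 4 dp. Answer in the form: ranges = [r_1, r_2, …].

beam 1: φ=0°, α=210°
  cosα=-0.8660 sinα=-0.5000 | (6,1) | tMaxX 0.6351 tMaxY 1.4800 | tΔX 1.1547 tΔY 2.0000
    t=0.6351 [x] (5,1)
    t=1.4800 [y] (5,0) — stop
  → r_1 = 1.4800
beam 2: φ=90°, α=300°
  cosα=0.5000 sinα=-0.8660 | (6,1) | tMaxX 0.9000 tMaxY 0.8545 | tΔX 2.0000 tΔY 1.1547
    t=0.8545 [y] (6,0) — stop
  → r_2 = 0.8545
beam 3: φ=180°, α=30°
  cosα=0.8660 sinα=0.5000 | (6,1) | tMaxX 0.5196 tMaxY 0.5200 | tΔX 1.1547 tΔY 2.0000
    t=0.5196 [x] (7,1)
    t=0.5200 [y] (7,2) — stop
  → r_3 = 0.5200
beam 4: φ=270°, α=120°
  cosα=-0.5000 sinα=0.8660 | (6,1) | tMaxX 1.1000 tMaxY 0.3002 | tΔX 2.0000 tΔY 1.1547
    t=0.3002 [y] (6,2)
    t=1.1000 [x] (5,2)
    t=1.4549 [y] (5,3)
    t=2.6096 [y] (5,4)
    t=3.1000 [x] (4,4)
    t=3.7643 [y] (4,5) — stop
  → r_4 = 3.7643

ranges = [1.4800, 0.8545, 0.5200, 3.7643]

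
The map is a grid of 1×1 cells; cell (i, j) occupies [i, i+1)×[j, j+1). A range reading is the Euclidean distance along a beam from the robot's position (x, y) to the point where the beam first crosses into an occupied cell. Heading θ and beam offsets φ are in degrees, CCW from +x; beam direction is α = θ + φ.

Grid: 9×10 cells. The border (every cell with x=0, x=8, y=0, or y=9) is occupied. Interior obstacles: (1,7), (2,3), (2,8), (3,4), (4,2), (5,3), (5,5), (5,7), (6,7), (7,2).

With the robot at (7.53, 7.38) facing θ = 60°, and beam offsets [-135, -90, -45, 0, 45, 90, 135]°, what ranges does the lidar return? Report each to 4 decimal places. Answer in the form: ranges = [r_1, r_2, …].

ranges = [1.8159, 0.5427, 0.4866, 0.9400, 1.6771, 0.6120, 0.5487]

beam 1: φ=-135°, α=285°
  d=(0.2588,-0.9659)  start (7,7)  tX=1.8159 tY=0.3934  stride 1/|dx|=3.8637 1/|dy|=1.0353
    cross y-line → (7,6), t=0.3934
    cross y-line → (7,5), t=1.4287
    cross x-line → (8,5), t=1.8159 (wall)
  → r_1 = 1.8159
beam 2: φ=-90°, α=330°
  d=(0.8660,-0.5000)  start (7,7)  tX=0.5427 tY=0.7600  stride 1/|dx|=1.1547 1/|dy|=2.0000
    cross x-line → (8,7), t=0.5427 (wall)
  → r_2 = 0.5427
beam 3: φ=-45°, α=15°
  d=(0.9659,0.2588)  start (7,7)  tX=0.4866 tY=2.3955  stride 1/|dx|=1.0353 1/|dy|=3.8637
    cross x-line → (8,7), t=0.4866 (wall)
  → r_3 = 0.4866
beam 4: φ=0°, α=60°
  d=(0.5000,0.8660)  start (7,7)  tX=0.9400 tY=0.7159  stride 1/|dx|=2.0000 1/|dy|=1.1547
    cross y-line → (7,8), t=0.7159
    cross x-line → (8,8), t=0.9400 (wall)
  → r_4 = 0.9400
beam 5: φ=45°, α=105°
  d=(-0.2588,0.9659)  start (7,7)  tX=2.0478 tY=0.6419  stride 1/|dx|=3.8637 1/|dy|=1.0353
    cross y-line → (7,8), t=0.6419
    cross y-line → (7,9), t=1.6771 (wall)
  → r_5 = 1.6771
beam 6: φ=90°, α=150°
  d=(-0.8660,0.5000)  start (7,7)  tX=0.6120 tY=1.2400  stride 1/|dx|=1.1547 1/|dy|=2.0000
    cross x-line → (6,7), t=0.6120 (wall)
  → r_6 = 0.6120
beam 7: φ=135°, α=195°
  d=(-0.9659,-0.2588)  start (7,7)  tX=0.5487 tY=1.4682  stride 1/|dx|=1.0353 1/|dy|=3.8637
    cross x-line → (6,7), t=0.5487 (wall)
  → r_7 = 0.5487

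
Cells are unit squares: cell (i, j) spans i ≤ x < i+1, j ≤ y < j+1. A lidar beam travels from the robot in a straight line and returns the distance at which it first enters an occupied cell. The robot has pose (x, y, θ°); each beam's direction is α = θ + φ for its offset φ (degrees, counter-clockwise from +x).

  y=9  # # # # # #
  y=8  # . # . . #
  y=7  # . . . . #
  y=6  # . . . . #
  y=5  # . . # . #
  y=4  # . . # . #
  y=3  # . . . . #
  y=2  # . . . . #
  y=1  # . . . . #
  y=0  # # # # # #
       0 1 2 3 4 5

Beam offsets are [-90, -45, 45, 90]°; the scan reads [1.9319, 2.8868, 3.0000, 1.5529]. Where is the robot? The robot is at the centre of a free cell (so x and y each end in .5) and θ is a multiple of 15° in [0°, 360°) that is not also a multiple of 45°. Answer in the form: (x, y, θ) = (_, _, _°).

Enumerate (i+0.5, j+0.5, θ) over the 29 free cells and 16 admissible headings. For each, cast all 4 beams and compare to the given ranges.
  (4.5, 8.5, 165°): beam 1 = 0.5176 ≠ 1.9319 ✗
  (2.5, 7.5, 285°): beam 1 = 1.5529 ≠ 1.9319 ✗
  (2.5, 7.5, 345°): beam 1 = 5.7956 ≠ 1.9319 ✗
  (3.5, 7.5, 330°): beam 1 = 5.0000 ≠ 1.9319 ✗
  …
  (2.5, 1.5, 75°): r_1=1.9319, r_2=2.8868, r_3=3.0000, r_4=1.5529 — all match ✓
Only this pose fits every beam.

(x, y, θ) = (2.5, 1.5, 75°)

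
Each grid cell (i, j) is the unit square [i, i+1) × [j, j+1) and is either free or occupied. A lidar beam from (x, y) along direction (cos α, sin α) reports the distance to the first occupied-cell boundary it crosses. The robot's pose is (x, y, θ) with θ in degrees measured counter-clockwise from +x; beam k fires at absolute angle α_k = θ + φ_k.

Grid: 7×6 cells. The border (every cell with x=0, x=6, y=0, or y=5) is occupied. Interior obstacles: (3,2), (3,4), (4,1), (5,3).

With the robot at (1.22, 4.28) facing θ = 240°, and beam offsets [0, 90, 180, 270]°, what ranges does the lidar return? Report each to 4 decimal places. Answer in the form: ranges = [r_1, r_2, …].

beam 1: φ=0°, α=240°
  dir = (cos 240°, sin 240°) = (-0.5000, -0.8660); from cell (1,4)
  next x-line at t=0.4400, next y-line at t=0.3233; Δt_x=2.0000, Δt_y=1.1547
    y: enter (1,3) at t=0.3233
    x: enter (0,3) at t=0.4400 ← occupied
  → r_1 = 0.4400
beam 2: φ=90°, α=330°
  dir = (cos 330°, sin 330°) = (0.8660, -0.5000); from cell (1,4)
  next x-line at t=0.9007, next y-line at t=0.5600; Δt_x=1.1547, Δt_y=2.0000
    y: enter (1,3) at t=0.5600
    x: enter (2,3) at t=0.9007
    x: enter (3,3) at t=2.0554
    y: enter (3,2) at t=2.5600 ← occupied
  → r_2 = 2.5600
beam 3: φ=180°, α=60°
  dir = (cos 60°, sin 60°) = (0.5000, 0.8660); from cell (1,4)
  next x-line at t=1.5600, next y-line at t=0.8314; Δt_x=2.0000, Δt_y=1.1547
    y: enter (1,5) at t=0.8314 ← occupied
  → r_3 = 0.8314
beam 4: φ=270°, α=150°
  dir = (cos 150°, sin 150°) = (-0.8660, 0.5000); from cell (1,4)
  next x-line at t=0.2540, next y-line at t=1.4400; Δt_x=1.1547, Δt_y=2.0000
    x: enter (0,4) at t=0.2540 ← occupied
  → r_4 = 0.2540

ranges = [0.4400, 2.5600, 0.8314, 0.2540]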